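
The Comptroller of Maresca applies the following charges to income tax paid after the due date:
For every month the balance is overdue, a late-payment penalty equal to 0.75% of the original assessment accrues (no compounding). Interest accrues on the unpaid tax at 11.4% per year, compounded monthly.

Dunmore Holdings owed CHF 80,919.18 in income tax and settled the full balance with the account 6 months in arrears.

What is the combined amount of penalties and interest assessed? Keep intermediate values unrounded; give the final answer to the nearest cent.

CHF 8,364.70

Late-payment penalty: 6 × 0.75% × CHF 80,919.18 = CHF 3,641.36…
Interest (11.4%/yr ÷ 12 = 0.95%/month): CHF 80,919.18 × ((1 + 0.0095)^6 − 1) = CHF 4,723.3351…
Penalties + interest = CHF 3,641.3631 + CHF 4,723.3351… = CHF 8,364.70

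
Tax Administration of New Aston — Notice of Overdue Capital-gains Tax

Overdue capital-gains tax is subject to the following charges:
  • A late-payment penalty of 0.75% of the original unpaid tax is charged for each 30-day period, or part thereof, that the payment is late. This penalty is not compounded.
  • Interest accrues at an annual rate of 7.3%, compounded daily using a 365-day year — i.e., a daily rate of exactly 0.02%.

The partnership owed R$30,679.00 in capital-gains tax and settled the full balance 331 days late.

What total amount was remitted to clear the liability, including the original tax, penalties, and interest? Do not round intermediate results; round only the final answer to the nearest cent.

R$35,539.58

Penalty periods: ⌈331/30⌉ = 12; penalty = 12 × 0.75% × R$30,679.00 = R$2,761.11
Interest: R$30,679.00 × ((1 + 0.0002)^331 − 1) = R$30,679.00 × 0.06843331… = R$2,099.4656…
Total = R$30,679.00 + R$2,761.1100 + R$2,099.4656… = R$35,539.58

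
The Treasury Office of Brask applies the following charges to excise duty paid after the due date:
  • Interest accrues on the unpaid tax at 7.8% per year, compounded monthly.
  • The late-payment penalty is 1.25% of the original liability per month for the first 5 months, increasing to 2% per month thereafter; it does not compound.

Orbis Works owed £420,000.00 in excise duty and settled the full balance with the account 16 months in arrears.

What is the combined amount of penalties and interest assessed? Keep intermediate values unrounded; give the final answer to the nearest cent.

£164,525.38

Penalty, months 1–5: 5 × 1.25% × £420,000.00 = £26,250.00
Penalty, months 6–16: 11 × 2% × £420,000.00 = £92,400.00
Interest (7.8%/yr ÷ 12 = 0.65%/month): £420,000.00 × ((1 + 0.0065)^16 − 1) = £45,875.3778…
Penalties + interest = £118,650.0000 + £45,875.3778… = £164,525.38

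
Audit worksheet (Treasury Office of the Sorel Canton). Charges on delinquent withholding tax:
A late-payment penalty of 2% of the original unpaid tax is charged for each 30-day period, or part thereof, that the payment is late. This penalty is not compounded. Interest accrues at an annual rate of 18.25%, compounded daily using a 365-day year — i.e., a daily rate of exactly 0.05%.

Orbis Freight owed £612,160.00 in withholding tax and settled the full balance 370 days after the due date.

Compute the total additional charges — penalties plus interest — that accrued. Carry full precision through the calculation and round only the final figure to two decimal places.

£283,529.75

Penalty periods: ⌈370/30⌉ = 13; penalty = 13 × 2% × £612,160.00 = £159,161.60
Interest: £612,160.00 × ((1 + 0.0005)^370 − 1) = £612,160.00 × 0.20316281… = £124,368.1464…
Penalties + interest = £159,161.6000 + £124,368.1464… = £283,529.75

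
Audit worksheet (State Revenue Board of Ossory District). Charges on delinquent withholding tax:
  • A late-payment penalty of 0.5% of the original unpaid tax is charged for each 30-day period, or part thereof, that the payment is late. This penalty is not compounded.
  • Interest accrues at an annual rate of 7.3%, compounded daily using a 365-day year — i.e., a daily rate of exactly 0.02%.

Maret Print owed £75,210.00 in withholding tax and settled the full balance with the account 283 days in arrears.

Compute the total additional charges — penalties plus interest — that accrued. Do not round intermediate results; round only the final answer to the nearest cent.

Penalty periods: ⌈283/30⌉ = 10; penalty = 10 × 0.5% × £75,210.00 = £3,760.50
Interest: £75,210.00 × ((1 + 0.0002)^283 − 1) = £75,210.00 × 0.05822644… = £4,379.2109…
Penalties + interest = £3,760.5000 + £4,379.2109… = £8,139.71

£8,139.71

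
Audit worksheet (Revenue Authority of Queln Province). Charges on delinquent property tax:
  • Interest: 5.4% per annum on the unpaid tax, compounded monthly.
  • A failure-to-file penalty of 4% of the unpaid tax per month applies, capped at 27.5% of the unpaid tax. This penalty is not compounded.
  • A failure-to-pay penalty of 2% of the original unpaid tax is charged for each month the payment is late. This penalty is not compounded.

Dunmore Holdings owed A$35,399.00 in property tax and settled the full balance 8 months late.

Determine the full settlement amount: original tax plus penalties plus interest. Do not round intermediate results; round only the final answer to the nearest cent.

Failure-to-file: 8 × 4% × A$35,399.00 = A$11,327.68, capped at 27.5% × A$35,399.00 = A$9,734.73…
Failure-to-pay penalty: 8 × 2% × A$35,399.00 = A$5,663.84
Interest (5.4%/yr ÷ 12 = 0.45%/month): A$35,399.00 × ((1 + 0.0045)^8 − 1) = A$1,294.6169…
Total = A$35,399.00 + A$15,398.5650 + A$1,294.6169… = A$52,092.18

A$52,092.18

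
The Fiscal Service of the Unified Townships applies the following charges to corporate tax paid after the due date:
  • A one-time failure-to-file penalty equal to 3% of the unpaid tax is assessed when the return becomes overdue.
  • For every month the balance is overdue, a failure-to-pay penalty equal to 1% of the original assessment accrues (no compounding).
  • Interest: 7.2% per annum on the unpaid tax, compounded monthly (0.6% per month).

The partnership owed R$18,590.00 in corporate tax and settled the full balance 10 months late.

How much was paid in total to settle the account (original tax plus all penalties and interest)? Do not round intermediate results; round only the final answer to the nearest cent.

R$22,152.70

Failure-to-file penalty: 3% × R$18,590.00 = R$557.70
Failure-to-pay penalty = 1% × R$18,590.00 × 10 mo = R$1,859.00
Interest: R$18,590.00 × ((1 + 0.006)^10 − 1) = R$18,590.00 × 0.0616462… = R$1,146.0027…
Total = R$18,590.00 + R$2,416.7000 + R$1,146.0027… = R$22,152.70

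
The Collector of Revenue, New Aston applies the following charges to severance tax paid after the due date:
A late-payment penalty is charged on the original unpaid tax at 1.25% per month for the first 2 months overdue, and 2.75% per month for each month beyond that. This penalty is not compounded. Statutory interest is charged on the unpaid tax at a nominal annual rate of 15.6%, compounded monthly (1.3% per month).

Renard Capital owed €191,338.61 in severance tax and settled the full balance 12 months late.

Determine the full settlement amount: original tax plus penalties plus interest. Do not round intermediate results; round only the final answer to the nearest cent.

Penalty, months 1–2: 2 × 1.25% × €191,338.61 = €4,783.47…
Penalty, months 3–12: 10 × 2.75% × €191,338.61 = €52,618.12…
Interest: €191,338.61 × ((1 + 0.013)^12 − 1) = €191,338.61 × 0.1676518… = €32,078.2578…
Total = €191,338.61 + €57,401.5830 + €32,078.2578… = €280,818.45

€280,818.45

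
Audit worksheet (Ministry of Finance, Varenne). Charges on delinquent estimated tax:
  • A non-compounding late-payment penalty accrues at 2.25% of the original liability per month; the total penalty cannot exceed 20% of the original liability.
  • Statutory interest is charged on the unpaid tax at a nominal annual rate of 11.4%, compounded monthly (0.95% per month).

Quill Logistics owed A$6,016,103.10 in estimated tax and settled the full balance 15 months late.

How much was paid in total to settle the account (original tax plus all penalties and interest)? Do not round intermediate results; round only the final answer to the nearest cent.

A$8,136,043.73

Penalty (uncapped): 15 × 2.25% × A$6,016,103.10 = A$2,030,434.80…; cap = 20% × A$6,016,103.10 = A$1,203,220.62 → penalty = A$1,203,220.62
Interest: A$6,016,103.10 × ((1 + 0.0095)^15 − 1) = A$6,016,103.10 × 0.1523777… = A$916,720.0119…
Total = A$6,016,103.10 + A$1,203,220.6200 + A$916,720.0119… = A$8,136,043.73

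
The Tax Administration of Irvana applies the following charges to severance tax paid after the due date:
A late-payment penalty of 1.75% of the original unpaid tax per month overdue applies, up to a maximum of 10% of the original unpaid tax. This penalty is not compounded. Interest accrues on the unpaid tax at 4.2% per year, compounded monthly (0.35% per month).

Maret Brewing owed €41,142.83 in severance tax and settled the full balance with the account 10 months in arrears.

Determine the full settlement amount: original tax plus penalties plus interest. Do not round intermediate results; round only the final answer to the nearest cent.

€46,720.01

Penalty (uncapped): 10 × 1.75% × €41,142.83 = €7,200.00…; cap = 10% × €41,142.83 = €4,114.28… → penalty = €4,114.28…
Interest: €41,142.83 × ((1 + 0.0035)^10 − 1) = €41,142.83 × 0.0355564… = €1,462.8920…
Total = €41,142.83 + €4,114.2830 + €1,462.8920… = €46,720.01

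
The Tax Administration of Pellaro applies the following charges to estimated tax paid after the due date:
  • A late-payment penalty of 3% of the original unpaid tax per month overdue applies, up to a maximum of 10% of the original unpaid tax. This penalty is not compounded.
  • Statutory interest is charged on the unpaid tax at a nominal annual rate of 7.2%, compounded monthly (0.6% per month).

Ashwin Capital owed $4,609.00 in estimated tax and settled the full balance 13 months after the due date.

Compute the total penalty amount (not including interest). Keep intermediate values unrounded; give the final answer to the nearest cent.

Penalty (uncapped): 13 × 3% × $4,609.00 = $1,797.51; cap = 10% × $4,609.00 = $460.90 → penalty = $460.90

$460.90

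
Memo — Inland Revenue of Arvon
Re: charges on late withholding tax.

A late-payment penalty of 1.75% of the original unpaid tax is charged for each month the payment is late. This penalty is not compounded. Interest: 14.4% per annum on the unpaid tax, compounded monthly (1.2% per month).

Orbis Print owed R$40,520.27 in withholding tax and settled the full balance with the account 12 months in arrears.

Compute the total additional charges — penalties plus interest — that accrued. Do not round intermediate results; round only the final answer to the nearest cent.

R$14,745.11

Late-payment penalty: 12 × 1.75% × R$40,520.27 = R$8,509.26…
Interest: R$40,520.27 × ((1 + 0.012)^12 − 1) = R$40,520.27 × 0.1538946… = R$6,235.8517…
Penalties + interest = R$8,509.2567 + R$6,235.8517… = R$14,745.11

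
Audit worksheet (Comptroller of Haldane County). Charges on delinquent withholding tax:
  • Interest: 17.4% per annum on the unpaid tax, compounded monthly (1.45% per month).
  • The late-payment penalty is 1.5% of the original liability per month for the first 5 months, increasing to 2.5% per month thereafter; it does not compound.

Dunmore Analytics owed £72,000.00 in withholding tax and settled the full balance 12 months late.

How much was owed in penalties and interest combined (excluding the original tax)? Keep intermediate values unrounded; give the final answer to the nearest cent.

£31,577.01

Penalty, months 1–5: 5 × 1.5% × £72,000.00 = £5,400.00
Penalty, months 6–12: 7 × 2.5% × £72,000.00 = £12,600.00
Interest: £72,000.00 × ((1 + 0.0145)^12 − 1) = £72,000.00 × 0.1885696… = £13,577.0109…
Penalties + interest = £18,000.0000 + £13,577.0109… = £31,577.01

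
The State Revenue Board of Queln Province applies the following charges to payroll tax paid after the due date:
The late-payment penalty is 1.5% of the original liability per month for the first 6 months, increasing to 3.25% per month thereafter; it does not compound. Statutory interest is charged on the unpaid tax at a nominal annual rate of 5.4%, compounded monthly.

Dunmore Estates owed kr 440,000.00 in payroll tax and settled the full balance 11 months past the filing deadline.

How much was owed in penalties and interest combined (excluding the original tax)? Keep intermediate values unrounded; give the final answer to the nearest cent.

Penalty, months 1–6: 6 × 1.5% × kr 440,000.00 = kr 39,600.00
Penalty, months 7–11: 5 × 3.25% × kr 440,000.00 = kr 71,500.00
Interest (5.4%/yr ÷ 12 = 0.45%/month): kr 440,000.00 × ((1 + 0.0045)^11 − 1) = kr 22,276.7256…
Penalties + interest = kr 111,100.0000 + kr 22,276.7256… = kr 133,376.73

kr 133,376.73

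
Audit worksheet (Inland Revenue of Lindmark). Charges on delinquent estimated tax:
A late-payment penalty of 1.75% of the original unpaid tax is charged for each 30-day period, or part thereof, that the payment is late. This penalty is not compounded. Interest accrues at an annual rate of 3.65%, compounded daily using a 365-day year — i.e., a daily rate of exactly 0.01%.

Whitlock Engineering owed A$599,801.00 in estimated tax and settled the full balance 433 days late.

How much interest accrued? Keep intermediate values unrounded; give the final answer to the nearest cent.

Interest: A$599,801.00 × ((1 + 0.0001)^433 − 1) = A$599,801.00 × 0.04424886… = A$26,540.5120…

A$26,540.51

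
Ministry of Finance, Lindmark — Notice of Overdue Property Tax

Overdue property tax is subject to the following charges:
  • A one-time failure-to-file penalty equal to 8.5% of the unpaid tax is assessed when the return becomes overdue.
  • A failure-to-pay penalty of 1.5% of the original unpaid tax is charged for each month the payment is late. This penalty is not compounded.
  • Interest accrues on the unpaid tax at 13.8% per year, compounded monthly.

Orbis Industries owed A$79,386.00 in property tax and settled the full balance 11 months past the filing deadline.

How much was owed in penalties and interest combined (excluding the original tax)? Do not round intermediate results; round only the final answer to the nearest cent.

A$30,486.65

Failure-to-file penalty: 8.5% × A$79,386.00 = A$6,747.81
Failure-to-pay penalty = 1.5% × A$79,386.00 × 11 mo = A$13,098.69
Interest (13.8%/yr ÷ 12 = 1.15%/month): A$79,386.00 × ((1 + 0.0115)^11 − 1) = A$10,640.1500…
Penalties + interest = A$19,846.5000 + A$10,640.1500… = A$30,486.65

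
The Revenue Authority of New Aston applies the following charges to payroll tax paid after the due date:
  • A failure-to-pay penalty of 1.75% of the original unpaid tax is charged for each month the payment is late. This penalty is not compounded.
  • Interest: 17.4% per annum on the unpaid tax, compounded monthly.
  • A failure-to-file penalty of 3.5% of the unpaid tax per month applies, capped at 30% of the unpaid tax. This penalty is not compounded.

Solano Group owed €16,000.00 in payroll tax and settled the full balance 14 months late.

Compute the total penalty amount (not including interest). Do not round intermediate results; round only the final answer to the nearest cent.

€8,720.00

Failure-to-file: 14 × 3.5% × €16,000.00 = €7,840.00, capped at 30% × €16,000.00 = €4,800.00
Failure-to-pay penalty = 1.75% × €16,000.00 × 14 mo = €3,920.00
Total penalty = €4,800.00 + €3,920.00 = €8,720.00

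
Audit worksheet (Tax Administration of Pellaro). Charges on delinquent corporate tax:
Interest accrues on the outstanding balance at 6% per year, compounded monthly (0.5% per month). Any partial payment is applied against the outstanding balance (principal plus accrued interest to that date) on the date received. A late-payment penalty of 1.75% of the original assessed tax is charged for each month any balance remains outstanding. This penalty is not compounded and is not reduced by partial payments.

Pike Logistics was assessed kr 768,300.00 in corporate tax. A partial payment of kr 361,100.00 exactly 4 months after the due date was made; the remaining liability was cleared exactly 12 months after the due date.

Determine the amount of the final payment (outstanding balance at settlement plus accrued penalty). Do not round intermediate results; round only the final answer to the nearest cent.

kr 601,230.75

Balance at month 4: kr 768,300.0000 × (1 + 0.005)^4 = kr 783,781.6296…
After kr 361,100.00 payment: kr 783,781.6296… − kr 361,100.00 = kr 422,681.6296…
Balance at month 12: kr 422,681.6296… × (1 + 0.005)^8 = kr 439,887.7493…
Penalty: 12 × 1.75% × kr 768,300.00 = kr 161,343.00
Final settlement = outstanding balance + penalty = kr 439,887.7493… + kr 161,343.00 = kr 601,230.75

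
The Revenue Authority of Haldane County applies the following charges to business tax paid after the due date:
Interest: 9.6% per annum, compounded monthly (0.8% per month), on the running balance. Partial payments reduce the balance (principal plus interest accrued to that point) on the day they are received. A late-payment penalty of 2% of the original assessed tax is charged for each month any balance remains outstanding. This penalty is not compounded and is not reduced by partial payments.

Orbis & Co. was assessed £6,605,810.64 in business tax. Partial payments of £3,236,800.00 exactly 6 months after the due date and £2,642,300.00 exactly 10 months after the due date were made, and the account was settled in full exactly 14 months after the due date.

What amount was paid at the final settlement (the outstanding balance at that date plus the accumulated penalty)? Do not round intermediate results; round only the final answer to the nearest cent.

£3,057,296.34

Balance at month 6: £6,605,810.6400 × (1 + 0.008)^6 = £6,929,299.1796…
After £3,236,800.00 payment: £6,929,299.1796… − £3,236,800.00 = £3,692,499.1796…
Balance at month 10: £3,692,499.1796… × (1 + 0.008)^4 = £3,812,084.6504…
After £2,642,300.00 payment: £3,812,084.6504… − £2,642,300.00 = £1,169,784.6504…
Balance at month 14: £1,169,784.6504… × (1 + 0.008)^4 = £1,207,669.3570…
Penalty: 14 × 2% × £6,605,810.64 = £1,849,626.98…
Final settlement = outstanding balance + penalty = £1,207,669.3570… + £1,849,626.98… = £3,057,296.34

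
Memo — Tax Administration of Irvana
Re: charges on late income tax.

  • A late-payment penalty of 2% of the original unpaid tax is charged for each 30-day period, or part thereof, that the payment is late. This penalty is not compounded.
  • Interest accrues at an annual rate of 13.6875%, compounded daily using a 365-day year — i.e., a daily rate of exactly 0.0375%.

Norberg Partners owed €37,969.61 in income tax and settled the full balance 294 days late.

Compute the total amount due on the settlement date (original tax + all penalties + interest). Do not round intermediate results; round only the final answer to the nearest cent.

Penalty periods: ⌈294/30⌉ = 10; penalty = 10 × 2% × €37,969.61 = €7,593.92…
Interest: €37,969.61 × ((1 + 0.000375)^294 − 1) = €37,969.61 × 0.11653410… = €4,424.7543…
Total = €37,969.61 + €7,593.9220 + €4,424.7543… = €49,988.29

€49,988.29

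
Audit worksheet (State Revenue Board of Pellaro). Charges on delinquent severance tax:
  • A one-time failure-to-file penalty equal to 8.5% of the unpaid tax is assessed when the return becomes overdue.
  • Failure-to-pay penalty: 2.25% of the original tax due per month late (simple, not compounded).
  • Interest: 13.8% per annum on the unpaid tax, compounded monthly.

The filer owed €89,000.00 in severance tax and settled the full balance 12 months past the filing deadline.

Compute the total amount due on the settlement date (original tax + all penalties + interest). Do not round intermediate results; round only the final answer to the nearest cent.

€133,684.40

Failure-to-file penalty: 8.5% × €89,000.00 = €7,565.00
Failure-to-pay penalty = 2.25% × €89,000.00 × 12 mo = €24,030.00
Interest (13.8%/yr ÷ 12 = 1.15%/month): €89,000.00 × ((1 + 0.0115)^12 − 1) = €13,089.4001…
Total = €89,000.00 + €31,595.0000 + €13,089.4001… = €133,684.40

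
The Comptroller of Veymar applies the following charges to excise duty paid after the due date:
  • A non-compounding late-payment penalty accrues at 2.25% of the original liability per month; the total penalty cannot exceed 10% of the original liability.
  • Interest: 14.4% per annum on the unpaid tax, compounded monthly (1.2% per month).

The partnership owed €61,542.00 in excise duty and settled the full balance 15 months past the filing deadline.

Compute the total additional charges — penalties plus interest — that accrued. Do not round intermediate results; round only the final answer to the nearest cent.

€18,212.45

Penalty (uncapped): 15 × 2.25% × €61,542.00 = €20,770.43…; cap = 10% × €61,542.00 = €6,154.20 → penalty = €6,154.20
Interest: €61,542.00 × ((1 + 0.012)^15 − 1) = €61,542.00 × 0.1959353… = €12,058.2507…
Penalties + interest = €6,154.2000 + €12,058.2507… = €18,212.45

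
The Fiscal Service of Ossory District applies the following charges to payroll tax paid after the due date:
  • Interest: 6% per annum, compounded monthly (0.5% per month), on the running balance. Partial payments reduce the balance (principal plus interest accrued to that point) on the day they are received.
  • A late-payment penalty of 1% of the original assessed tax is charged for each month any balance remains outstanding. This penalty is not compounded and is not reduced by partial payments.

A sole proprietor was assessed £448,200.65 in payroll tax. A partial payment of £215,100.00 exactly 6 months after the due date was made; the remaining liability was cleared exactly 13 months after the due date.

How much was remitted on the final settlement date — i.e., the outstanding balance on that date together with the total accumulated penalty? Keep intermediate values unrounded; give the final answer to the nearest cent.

£313,747.62

Balance at month 6: £448,200.6500 × (1 + 0.005)^6 = £461,815.8695…
After £215,100.00 payment: £461,815.8695… − £215,100.00 = £246,715.8695…
Balance at month 13: £246,715.8695… × (1 + 0.005)^7 = £255,481.5355…
Penalty: 13 × 1% × £448,200.65 = £58,266.08…
Final settlement = outstanding balance + penalty = £255,481.5355… + £58,266.08… = £313,747.62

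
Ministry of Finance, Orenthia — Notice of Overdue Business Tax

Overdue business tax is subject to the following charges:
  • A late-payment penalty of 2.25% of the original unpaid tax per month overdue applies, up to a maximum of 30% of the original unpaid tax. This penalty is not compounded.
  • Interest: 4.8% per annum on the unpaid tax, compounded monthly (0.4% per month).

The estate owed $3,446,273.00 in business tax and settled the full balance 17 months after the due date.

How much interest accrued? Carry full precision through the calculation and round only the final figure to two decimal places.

Interest: $3,446,273.00 × ((1 + 0.004)^17 − 1) = $3,446,273.00 × 0.0702201… = $241,997.7576…

$241,997.76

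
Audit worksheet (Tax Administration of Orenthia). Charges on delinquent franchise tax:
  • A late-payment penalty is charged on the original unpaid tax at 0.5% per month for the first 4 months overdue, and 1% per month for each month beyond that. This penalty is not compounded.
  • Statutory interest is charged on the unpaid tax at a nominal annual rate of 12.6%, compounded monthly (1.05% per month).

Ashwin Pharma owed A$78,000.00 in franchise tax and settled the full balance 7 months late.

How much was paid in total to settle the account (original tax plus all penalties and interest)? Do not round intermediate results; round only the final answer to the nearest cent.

Penalty, months 1–4: 4 × 0.5% × A$78,000.00 = A$1,560.00
Penalty, months 5–7: 3 × 1% × A$78,000.00 = A$2,340.00
Interest: A$78,000.00 × ((1 + 0.0105)^7 − 1) = A$78,000.00 × 0.0758562… = A$5,916.7832…
Total = A$78,000.00 + A$3,900.0000 + A$5,916.7832… = A$87,816.78

A$87,816.78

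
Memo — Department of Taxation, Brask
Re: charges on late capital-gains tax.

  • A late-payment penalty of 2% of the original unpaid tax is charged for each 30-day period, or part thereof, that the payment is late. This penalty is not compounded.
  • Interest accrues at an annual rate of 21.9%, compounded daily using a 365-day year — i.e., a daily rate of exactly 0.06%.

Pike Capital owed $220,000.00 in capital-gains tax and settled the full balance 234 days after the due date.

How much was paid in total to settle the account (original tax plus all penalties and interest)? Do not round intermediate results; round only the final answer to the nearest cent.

$288,350.82

Penalty periods: ⌈234/30⌉ = 8; penalty = 8 × 2% × $220,000.00 = $35,200.00
Interest: $220,000.00 × ((1 + 0.0006)^234 − 1) = $220,000.00 × 0.15068555… = $33,150.8214…
Total = $220,000.00 + $35,200.0000 + $33,150.8214… = $288,350.82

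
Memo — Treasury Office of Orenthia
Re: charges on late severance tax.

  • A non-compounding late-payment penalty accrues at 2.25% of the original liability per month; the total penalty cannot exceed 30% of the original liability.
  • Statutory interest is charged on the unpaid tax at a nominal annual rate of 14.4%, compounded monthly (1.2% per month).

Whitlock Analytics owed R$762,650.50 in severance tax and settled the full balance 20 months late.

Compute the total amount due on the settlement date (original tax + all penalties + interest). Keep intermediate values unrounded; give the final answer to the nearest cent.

Penalty (uncapped): 20 × 2.25% × R$762,650.50 = R$343,192.73…; cap = 30% × R$762,650.50 = R$228,795.15 → penalty = R$228,795.15
Interest: R$762,650.50 × ((1 + 0.012)^20 − 1) = R$762,650.50 × 0.2694344… = R$205,484.2512…
Total = R$762,650.50 + R$228,795.1500 + R$205,484.2512… = R$1,196,929.90

R$1,196,929.90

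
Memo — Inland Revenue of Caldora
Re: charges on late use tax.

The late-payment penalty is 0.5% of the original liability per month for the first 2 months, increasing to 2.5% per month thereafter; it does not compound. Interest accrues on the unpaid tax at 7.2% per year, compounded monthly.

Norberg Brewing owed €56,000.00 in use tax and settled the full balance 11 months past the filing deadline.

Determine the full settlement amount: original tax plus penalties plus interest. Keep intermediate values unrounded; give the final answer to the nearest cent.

Penalty, months 1–2: 2 × 0.5% × €56,000.00 = €560.00
Penalty, months 3–11: 9 × 2.5% × €56,000.00 = €12,600.00
Interest (7.2%/yr ÷ 12 = 0.6%/month): €56,000.00 × ((1 + 0.006)^11 − 1) = €3,808.9000…
Total = €56,000.00 + €13,160.0000 + €3,808.9000… = €72,968.90

€72,968.90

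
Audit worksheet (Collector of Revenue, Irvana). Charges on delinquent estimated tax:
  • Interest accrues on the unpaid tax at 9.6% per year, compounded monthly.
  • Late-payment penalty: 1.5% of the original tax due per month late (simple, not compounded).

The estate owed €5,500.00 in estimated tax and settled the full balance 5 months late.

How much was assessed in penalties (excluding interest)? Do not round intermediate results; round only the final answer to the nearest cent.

Late-payment penalty: 5 × 1.5% × €5,500.00 = €412.50

€412.50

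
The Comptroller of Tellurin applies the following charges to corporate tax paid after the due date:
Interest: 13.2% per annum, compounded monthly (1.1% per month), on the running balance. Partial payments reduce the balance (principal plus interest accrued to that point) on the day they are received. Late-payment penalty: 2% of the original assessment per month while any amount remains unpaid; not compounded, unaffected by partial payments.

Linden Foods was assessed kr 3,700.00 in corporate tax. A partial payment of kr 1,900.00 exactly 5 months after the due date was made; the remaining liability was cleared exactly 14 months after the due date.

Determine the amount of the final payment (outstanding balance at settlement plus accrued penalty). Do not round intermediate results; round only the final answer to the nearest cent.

Balance at month 5: kr 3,700.0000 × (1 + 0.011)^5 = kr 3,908.0265…
After kr 1,900.00 payment: kr 3,908.0265… − kr 1,900.00 = kr 2,008.0265…
Balance at month 14: kr 2,008.0265… × (1 + 0.011)^9 = kr 2,215.7964…
Penalty: 14 × 2% × kr 3,700.00 = kr 1,036.00
Final settlement = outstanding balance + penalty = kr 2,215.7964… + kr 1,036.00 = kr 3,251.80

kr 3,251.80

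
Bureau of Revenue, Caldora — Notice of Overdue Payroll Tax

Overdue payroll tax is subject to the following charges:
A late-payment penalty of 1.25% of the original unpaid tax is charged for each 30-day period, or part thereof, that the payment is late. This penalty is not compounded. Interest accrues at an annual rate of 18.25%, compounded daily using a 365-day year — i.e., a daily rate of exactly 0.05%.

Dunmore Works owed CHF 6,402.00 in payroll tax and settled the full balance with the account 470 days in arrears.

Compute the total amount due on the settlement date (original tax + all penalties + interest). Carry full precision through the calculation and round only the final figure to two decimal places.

CHF 9,377.87

Penalty periods: ⌈470/30⌉ = 16; penalty = 16 × 1.25% × CHF 6,402.00 = CHF 1,280.40
Interest: CHF 6,402.00 × ((1 + 0.0005)^470 − 1) = CHF 6,402.00 × 0.26483448… = CHF 1,695.4704…
Total = CHF 6,402.00 + CHF 1,280.4000 + CHF 1,695.4704… = CHF 9,377.87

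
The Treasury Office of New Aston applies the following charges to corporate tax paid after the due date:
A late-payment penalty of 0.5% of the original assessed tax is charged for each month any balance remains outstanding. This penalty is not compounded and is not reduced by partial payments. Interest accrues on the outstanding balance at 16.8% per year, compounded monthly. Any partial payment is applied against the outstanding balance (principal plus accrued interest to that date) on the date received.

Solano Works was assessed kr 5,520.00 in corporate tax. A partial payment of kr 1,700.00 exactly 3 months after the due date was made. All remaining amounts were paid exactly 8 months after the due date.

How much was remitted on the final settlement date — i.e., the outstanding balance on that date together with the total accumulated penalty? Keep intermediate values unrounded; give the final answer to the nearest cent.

Monthly rate = 16.8% ÷ 12 = 1.4%
Balance at month 3: kr 5,520.0000 × (1 + 0.014)^3 = kr 5,755.1009…
After kr 1,700.00 payment: kr 5,755.1009… − kr 1,700.00 = kr 4,055.1009…
Balance at month 8: kr 4,055.1009… × (1 + 0.014)^5 = kr 4,347.0180…
Penalty: 8 × 0.5% × kr 5,520.00 = kr 220.80
Final settlement = outstanding balance + penalty = kr 4,347.0180… + kr 220.80 = kr 4,567.82

kr 4,567.82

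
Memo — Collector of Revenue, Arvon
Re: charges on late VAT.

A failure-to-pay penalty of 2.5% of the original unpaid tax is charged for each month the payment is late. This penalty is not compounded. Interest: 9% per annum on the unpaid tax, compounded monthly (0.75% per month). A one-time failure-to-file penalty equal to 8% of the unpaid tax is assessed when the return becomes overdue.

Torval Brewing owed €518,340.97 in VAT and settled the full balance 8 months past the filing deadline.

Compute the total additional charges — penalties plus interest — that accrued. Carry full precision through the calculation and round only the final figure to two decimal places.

€177,064.68

Failure-to-file penalty: 8% × €518,340.97 = €41,467.28…
Failure-to-pay penalty = 2.5% × €518,340.97 × 8 mo = €103,668.19…
Interest: €518,340.97 × ((1 + 0.0075)^8 − 1) = €518,340.97 × 0.0615988… = €31,929.2065…
Penalties + interest = €145,135.4716 + €31,929.2065… = €177,064.68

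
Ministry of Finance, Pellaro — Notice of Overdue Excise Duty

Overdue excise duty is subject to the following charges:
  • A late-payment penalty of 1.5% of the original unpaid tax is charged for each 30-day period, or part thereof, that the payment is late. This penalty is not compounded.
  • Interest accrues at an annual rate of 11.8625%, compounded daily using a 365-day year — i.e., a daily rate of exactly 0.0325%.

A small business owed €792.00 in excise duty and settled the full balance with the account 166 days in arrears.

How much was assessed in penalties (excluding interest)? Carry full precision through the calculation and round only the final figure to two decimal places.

Penalty periods: ⌈166/30⌉ = 6; penalty = 6 × 1.5% × €792.00 = €71.28

€71.28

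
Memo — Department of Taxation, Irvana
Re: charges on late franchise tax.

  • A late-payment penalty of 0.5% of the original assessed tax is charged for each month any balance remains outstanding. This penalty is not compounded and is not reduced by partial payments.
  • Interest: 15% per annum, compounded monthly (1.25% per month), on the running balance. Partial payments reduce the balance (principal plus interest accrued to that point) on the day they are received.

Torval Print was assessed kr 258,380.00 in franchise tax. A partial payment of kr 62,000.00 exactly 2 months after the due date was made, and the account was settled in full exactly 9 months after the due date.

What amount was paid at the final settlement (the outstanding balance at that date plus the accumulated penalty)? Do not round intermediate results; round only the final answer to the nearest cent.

Balance at month 2: kr 258,380.0000 × (1 + 0.0125)^2 = kr 264,879.8719…
After kr 62,000.00 payment: kr 264,879.8719… − kr 62,000.00 = kr 202,879.8719…
Balance at month 9: kr 202,879.8719… × (1 + 0.0125)^7 = kr 221,311.6036…
Penalty: 9 × 0.5% × kr 258,380.00 = kr 11,627.10
Final settlement = outstanding balance + penalty = kr 221,311.6036… + kr 11,627.10 = kr 232,938.70

kr 232,938.70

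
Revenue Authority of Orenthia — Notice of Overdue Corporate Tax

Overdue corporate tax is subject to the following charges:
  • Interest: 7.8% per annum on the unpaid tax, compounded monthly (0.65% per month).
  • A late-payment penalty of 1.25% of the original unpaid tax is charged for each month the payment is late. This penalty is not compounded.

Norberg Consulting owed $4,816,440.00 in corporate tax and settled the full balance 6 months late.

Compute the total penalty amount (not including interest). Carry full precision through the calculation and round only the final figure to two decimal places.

$361,233.00

Late-payment penalty = 1.25% × $4,816,440.00 × 6 mo = $361,233.00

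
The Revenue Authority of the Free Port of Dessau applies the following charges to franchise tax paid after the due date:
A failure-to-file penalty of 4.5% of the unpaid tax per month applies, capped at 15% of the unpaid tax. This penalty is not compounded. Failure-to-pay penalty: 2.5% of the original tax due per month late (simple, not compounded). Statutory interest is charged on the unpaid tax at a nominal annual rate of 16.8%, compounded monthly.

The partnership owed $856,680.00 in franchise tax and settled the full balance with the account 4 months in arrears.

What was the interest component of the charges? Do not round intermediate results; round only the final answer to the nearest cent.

$48,990.97

Interest (16.8%/yr ÷ 12 = 1.4%/month): $856,680.00 × ((1 + 0.014)^4 − 1) = $48,990.9715…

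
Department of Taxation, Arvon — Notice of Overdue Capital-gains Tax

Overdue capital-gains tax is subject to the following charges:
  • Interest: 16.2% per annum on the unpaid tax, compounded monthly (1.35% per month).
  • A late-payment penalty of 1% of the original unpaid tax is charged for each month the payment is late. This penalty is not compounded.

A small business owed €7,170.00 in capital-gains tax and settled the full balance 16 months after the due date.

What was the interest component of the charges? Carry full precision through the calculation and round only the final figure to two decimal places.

Interest: €7,170.00 × ((1 + 0.0135)^16 − 1) = €7,170.00 × 0.2393103… = €1,715.8546…

€1,715.85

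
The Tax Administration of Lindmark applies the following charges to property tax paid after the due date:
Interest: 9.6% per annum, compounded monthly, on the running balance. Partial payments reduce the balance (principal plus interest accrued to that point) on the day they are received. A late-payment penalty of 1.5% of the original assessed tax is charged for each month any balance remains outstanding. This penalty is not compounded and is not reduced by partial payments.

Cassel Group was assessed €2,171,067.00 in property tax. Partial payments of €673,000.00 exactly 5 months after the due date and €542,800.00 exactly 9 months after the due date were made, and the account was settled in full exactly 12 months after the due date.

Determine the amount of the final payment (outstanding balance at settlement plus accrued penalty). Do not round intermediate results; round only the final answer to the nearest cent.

€1,512,164.72

Monthly rate = 9.6% ÷ 12 = 0.8%
Balance at month 5: €2,171,067.0000 × (1 + 0.008)^5 = €2,259,310.3233…
After €673,000.00 payment: €2,259,310.3233… − €673,000.00 = €1,586,310.3233…
Balance at month 9: €1,586,310.3233… × (1 + 0.008)^4 = €1,637,684.6520…
After €542,800.00 payment: €1,637,684.6520… − €542,800.00 = €1,094,884.6520…
Balance at month 12: €1,094,884.6520… × (1 + 0.008)^3 = €1,121,372.6621…
Penalty: 12 × 1.5% × €2,171,067.00 = €390,792.06
Final settlement = outstanding balance + penalty = €1,121,372.6621… + €390,792.06 = €1,512,164.72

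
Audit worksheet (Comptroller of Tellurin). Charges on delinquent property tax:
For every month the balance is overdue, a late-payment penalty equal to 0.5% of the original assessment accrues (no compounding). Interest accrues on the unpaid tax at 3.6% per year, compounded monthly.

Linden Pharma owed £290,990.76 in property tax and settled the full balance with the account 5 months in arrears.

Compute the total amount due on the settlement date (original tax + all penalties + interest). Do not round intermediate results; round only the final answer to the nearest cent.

£302,656.66

Late-payment penalty = 0.5% × £290,990.76 × 5 mo = £7,274.77…
Interest (3.6%/yr ÷ 12 = 0.3%/month): £290,990.76 × ((1 + 0.003)^5 − 1) = £4,391.1293…
Total = £290,990.76 + £7,274.7690 + £4,391.1293… = £302,656.66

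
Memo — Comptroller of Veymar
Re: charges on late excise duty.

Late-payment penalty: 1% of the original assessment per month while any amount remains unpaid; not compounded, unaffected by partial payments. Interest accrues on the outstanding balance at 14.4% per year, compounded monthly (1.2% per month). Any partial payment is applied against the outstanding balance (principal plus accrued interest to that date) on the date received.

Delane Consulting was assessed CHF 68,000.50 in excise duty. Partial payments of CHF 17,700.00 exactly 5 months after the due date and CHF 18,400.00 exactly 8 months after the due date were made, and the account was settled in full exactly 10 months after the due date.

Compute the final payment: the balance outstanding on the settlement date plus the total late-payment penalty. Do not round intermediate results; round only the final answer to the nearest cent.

Balance at month 5: CHF 68,000.5000 × (1 + 0.012)^5 = CHF 72,179.6328…
After CHF 17,700.00 payment: CHF 72,179.6328… − CHF 17,700.00 = CHF 54,479.6328…
Balance at month 8: CHF 54,479.6328… × (1 + 0.012)^3 = CHF 56,464.5290…
After CHF 18,400.00 payment: CHF 56,464.5290… − CHF 18,400.00 = CHF 38,064.5290…
Balance at month 10: CHF 38,064.5290… × (1 + 0.012)^2 = CHF 38,983.5589…
Penalty: 10 × 1% × CHF 68,000.50 = CHF 6,800.05
Final settlement = outstanding balance + penalty = CHF 38,983.5589… + CHF 6,800.05 = CHF 45,783.61

CHF 45,783.61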